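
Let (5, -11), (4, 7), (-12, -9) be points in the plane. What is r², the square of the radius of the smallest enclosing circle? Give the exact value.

95225/722

Call the three points A, B, C in the order given.
Side lengths²: AB² = 325, AC² = 293, BC² = 512.
Since BC² = 512 < 325 + 293 = 618, the triangle is acute, so the smallest enclosing circle is the circumcircle.
Circumcentre = (-99/38, -91/38), r² = 95225/722.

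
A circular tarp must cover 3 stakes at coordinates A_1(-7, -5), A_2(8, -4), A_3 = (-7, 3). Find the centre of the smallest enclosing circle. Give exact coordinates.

(4/15, -1)

Side lengths²: A_1A_2² = 226, A_1A_3² = 64, A_2A_3² = 274.
Since A_2A_3² = 274 < 226 + 64 = 290, the triangle is acute, so the smallest enclosing circle is the circumcircle.
Circumcentre = (4/15, -1), r² = 15481/225.
Centre = (4/15, -1).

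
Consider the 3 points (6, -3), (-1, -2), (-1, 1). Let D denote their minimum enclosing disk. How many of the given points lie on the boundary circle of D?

Call the three points A, B, C in the order given.
Side lengths²: AB² = 50, AC² = 65, BC² = 9.
Since AC² = 65 ≥ 50 + 9 = 59, the angle opposite AC is not acute, so the smallest enclosing circle has AC as diameter.
Centre = midpoint of AC = (2.5, -1), r² = 65/4 = 16.25.
The points at distance exactly r from the centre are (6, -3), (-1, 1) — 2 points.

2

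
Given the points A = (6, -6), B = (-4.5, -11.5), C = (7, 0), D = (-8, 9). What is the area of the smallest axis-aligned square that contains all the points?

The bounding box has width 15 and height 20.5.
An axis-aligned square enclosing the set must have side ≥ max(width, height).
So the minimum side is max(15, 20.5) = 20.5.
Area = 20.5² = 420.25.

420.25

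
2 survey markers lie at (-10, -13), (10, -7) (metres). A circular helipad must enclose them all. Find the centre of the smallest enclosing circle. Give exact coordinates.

(0, -10)

The smallest circle enclosing two points has them as diameter endpoints.
Centre = midpoint = (0, -10); r² = |(-10, -13)−(10, -7)|²/4 = 436/4 = 109.
Centre = (0, -10).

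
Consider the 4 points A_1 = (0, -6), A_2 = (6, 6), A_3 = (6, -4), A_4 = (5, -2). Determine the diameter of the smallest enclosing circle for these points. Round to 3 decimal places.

The farthest pair is A_1–A_2 with squared distance 180. The circle on this segment as diameter has centre (3, 0) and r² = 180/4 = 45.
Check A_3: distance² to centre = 25 ≤ 45, so it lies inside.
All remaining points lie in this disk, and no smaller disk contains both endpoints, so this is the minimum enclosing circle.
Diameter = 2r = 2√45 ≈ 13.416.

13.416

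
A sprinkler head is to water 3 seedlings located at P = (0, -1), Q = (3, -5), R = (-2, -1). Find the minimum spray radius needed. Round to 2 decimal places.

Side lengths²: PQ² = 25, PR² = 4, QR² = 41.
Since QR² = 41 ≥ 25 + 4 = 29, the angle opposite QR is not acute, so the smallest enclosing circle has QR as diameter.
Centre = midpoint of QR = (0.5, -3), r² = 41/4 = 10.25.
r = √(10.25) ≈ 3.20.

3.20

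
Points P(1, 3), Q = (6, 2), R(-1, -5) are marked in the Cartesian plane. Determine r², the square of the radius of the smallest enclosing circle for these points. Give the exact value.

Side lengths²: PQ² = 26, PR² = 68, QR² = 98.
Since QR² = 98 ≥ 68 + 26 = 94, the angle opposite QR is not acute, so the smallest enclosing circle has QR as diameter.
Centre = midpoint of QR = (2.5, -1.5), r² = 98/4 = 24.5.

24.5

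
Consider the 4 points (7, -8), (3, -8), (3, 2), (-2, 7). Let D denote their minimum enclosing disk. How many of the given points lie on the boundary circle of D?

A smallest enclosing disk is always determined by at most three of the input points on its boundary.
The farthest pair is (7, -8)–(-2, 7) with squared distance 306. The circle on this segment as diameter has centre (2.5, -0.5) and r² = 306/4 = 76.5.
Check (3, -8): distance² to centre = 56.5 ≤ 76.5, so it lies inside.
All remaining points lie in this disk, and no smaller disk contains both endpoints, so this is the minimum enclosing circle.
The points at distance exactly r from the centre are (7, -8), (-2, 7) — 2 points.

2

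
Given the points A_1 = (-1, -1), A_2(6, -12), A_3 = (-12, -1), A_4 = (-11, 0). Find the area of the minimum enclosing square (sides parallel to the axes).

The bounding box has width 18 and height 12.
An axis-aligned square enclosing the set must have side ≥ max(width, height).
So the minimum side is max(18, 12) = 18.
Area = 18² = 324.

324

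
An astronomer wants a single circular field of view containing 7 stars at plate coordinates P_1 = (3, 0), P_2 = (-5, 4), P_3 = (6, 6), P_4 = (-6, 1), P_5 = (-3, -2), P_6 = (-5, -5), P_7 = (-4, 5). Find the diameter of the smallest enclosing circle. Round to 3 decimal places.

The farthest pair is P_3–P_6 with squared distance 242. The circle on this segment as diameter has centre (0.5, 0.5) and r² = 242/4 = 60.5.
Check P_1: distance² to centre = 6.5 ≤ 60.5, so it lies inside.
All remaining points lie in this disk, and no smaller disk contains both endpoints, so this is the minimum enclosing circle.
Diameter = 2r = 2√(60.5) ≈ 15.556.

15.556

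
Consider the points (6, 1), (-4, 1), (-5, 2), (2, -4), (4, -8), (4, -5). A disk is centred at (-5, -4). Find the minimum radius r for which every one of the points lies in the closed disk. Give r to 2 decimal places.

The required radius is the distance from (-5, -4) to the farthest point.
Squared distances: 146, 26, 36, 49, 97, 82.
Maximum is 146, attained at (6, 1).
r = √146 ≈ 12.08.

12.08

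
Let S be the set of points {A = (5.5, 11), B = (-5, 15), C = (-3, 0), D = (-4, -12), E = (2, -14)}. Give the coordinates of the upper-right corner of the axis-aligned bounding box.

(5.5, 15)

x-range [-5, 5.5], y-range [-14, 15].
The upper-right corner is (5.5, 15).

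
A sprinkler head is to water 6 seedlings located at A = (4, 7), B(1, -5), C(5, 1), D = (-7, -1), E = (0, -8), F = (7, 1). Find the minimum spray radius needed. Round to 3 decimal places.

7.858

The minimum enclosing circle is determined by three boundary points: A, D, E.
Their circumcentre is (31/38, -7/38) with r² = 44585/722.
The farthest remaining point F is at distance² 28625/722 ≤ 44585/722.
r = √(44585/722) ≈ 7.858.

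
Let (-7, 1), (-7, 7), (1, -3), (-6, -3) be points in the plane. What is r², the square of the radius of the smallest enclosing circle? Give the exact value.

41

The farthest pair is (-7, 7)–(1, -3) with squared distance 164. The circle on this segment as diameter has centre (-3, 2) and r² = 164/4 = 41.
Check (-7, 1): distance² to centre = 17 ≤ 41, so it lies inside.
All remaining points lie in this disk, and no smaller disk contains both endpoints, so this is the minimum enclosing circle.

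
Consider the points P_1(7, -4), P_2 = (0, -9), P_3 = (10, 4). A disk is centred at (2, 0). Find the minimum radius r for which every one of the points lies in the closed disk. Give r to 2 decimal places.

The required radius is the distance from (2, 0) to the farthest point.
Squared distances: 41, 85, 80.
Maximum is 85, attained at P_2.
r = √85 ≈ 9.22.

9.22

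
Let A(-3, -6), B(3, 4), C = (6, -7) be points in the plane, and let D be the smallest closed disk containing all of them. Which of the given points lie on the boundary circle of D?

Side lengths²: AB² = 136, AC² = 82, BC² = 130.
Since AB² = 136 < 130 + 82 = 212, the triangle is acute, so the smallest enclosing circle is the circumcircle.
Circumcentre = (95/48, -2.1875), r² = 45305/1152.
The points at distance exactly r from the centre are A, B, C — 3 points.

A, B, C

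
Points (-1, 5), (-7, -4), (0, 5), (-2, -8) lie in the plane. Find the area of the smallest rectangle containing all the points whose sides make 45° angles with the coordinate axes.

In coordinates u = x + y, v = x − y the rectangle is axis-aligned; the map (x,y)→(u,v) scales areas by 2.
u-values: 4, -11, 5, -10; range = 5 − (-11) = 16.
v-values: -6, -3, -5, 6; range = 6 − (-6) = 12.
Area = (16 × 12) / 2 = 96.

96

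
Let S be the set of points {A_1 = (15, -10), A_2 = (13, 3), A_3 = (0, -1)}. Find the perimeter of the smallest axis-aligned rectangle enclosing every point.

56

Width = max x − min x = 15 − 0 = 15.
Height = max y − min y = 3 − (-10) = 13.
Perimeter = 2(15 + 13) = 56.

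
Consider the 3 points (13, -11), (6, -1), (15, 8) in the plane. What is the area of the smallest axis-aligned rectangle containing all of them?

x ranges over [6, 15], width 9.
y ranges over [-11, 8], height 19.
Area = 9 × 19 = 171.

171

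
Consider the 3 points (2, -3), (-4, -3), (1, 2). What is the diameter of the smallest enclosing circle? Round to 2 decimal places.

Call the three points A, B, C in the order given.
Side lengths²: AB² = 36, AC² = 26, BC² = 50.
Since BC² = 50 < 36 + 26 = 62, the triangle is acute, so the smallest enclosing circle is the circumcircle.
Circumcentre = (-1, -1), r² = 13.
Diameter = 2r = 2√13 ≈ 7.21.

7.21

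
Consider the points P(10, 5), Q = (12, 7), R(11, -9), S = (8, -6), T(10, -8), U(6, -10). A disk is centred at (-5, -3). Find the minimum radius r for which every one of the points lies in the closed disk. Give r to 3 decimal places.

The required radius is the distance from (-5, -3) to the farthest point.
Squared distances: 289, 389, 292, 178, 250, 170.
Maximum is 389, attained at Q.
r = √389 ≈ 19.723.

19.723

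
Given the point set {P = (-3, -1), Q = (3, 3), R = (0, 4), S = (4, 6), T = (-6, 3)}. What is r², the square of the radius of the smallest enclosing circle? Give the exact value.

By Welzl's lemma the MEC is supported by two points (diametrically opposite) or three points (on a circumcircle).
The minimum enclosing circle is determined by three boundary points: P, S, T.
Their circumcentre is (-11/14, 53/14) with r² = 2725/98.
The farthest remaining point Q is at distance² 1465/98 ≤ 2725/98.

2725/98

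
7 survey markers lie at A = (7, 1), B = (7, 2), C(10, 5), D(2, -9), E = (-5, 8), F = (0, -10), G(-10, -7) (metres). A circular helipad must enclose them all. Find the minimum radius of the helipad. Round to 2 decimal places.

11.66

A smallest enclosing disk is always determined by at most three of the input points on its boundary.
The farthest pair is C–G with squared distance 544. The circle on this segment as diameter has centre (0, -1) and r² = 544/4 = 136.
Check A: distance² to centre = 53 ≤ 136, so it lies inside.
All remaining points lie in this disk, and no smaller disk contains both endpoints, so this is the minimum enclosing circle.
r = √136 ≈ 11.66.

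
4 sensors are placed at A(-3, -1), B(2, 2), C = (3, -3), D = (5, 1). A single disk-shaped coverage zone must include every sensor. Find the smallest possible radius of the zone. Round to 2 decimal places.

A smallest enclosing disk is always determined by at most three of the input points on its boundary.
The farthest pair is A–D with squared distance 68. The circle on this segment as diameter has centre (1, 0) and r² = 68/4 = 17.
Check B: distance² to centre = 5 ≤ 17, so it lies inside.
All remaining points lie in this disk, and no smaller disk contains both endpoints, so this is the minimum enclosing circle.
r = √17 ≈ 4.12.

4.12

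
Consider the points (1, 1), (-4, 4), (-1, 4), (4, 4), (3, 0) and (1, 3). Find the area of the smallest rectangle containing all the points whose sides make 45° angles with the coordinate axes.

In coordinates u = x + y, v = x − y the rectangle is axis-aligned; the map (x,y)→(u,v) scales areas by 2.
u-values: 2, 0, 3, 8, 3, 4; range = 8 − 0 = 8.
v-values: 0, -8, -5, 0, 3, -2; range = 3 − (-8) = 11.
Area = (8 × 11) / 2 = 44.

44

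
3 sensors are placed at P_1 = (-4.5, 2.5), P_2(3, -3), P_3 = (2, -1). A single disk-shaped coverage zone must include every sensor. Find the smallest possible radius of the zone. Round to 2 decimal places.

4.65

Side lengths²: P_1P_2² = 86.5, P_1P_3² = 54.5, P_2P_3² = 5.
Since P_1P_2² = 86.5 ≥ 54.5 + 5 = 59.5, the angle opposite P_1P_2 is not acute, so the smallest enclosing circle has P_1P_2 as diameter.
Centre = midpoint of P_1P_2 = (-0.75, -0.25), r² = 86.5/4 = 21.625.
r = √(21.625) ≈ 4.65.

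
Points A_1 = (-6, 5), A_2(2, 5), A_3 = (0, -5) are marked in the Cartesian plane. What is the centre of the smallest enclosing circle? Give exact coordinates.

(-2, 0.6)

Side lengths²: A_1A_2² = 64, A_1A_3² = 136, A_2A_3² = 104.
Since A_1A_3² = 136 < 104 + 64 = 168, the triangle is acute, so the smallest enclosing circle is the circumcircle.
Circumcentre = (-2, 0.6), r² = 35.36.
Centre = (-2, 0.6).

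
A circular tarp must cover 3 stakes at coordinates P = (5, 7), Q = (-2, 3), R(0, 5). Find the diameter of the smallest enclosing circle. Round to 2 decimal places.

8.06

Side lengths²: PQ² = 65, PR² = 29, QR² = 8.
Since PQ² = 65 ≥ 29 + 8 = 37, the angle opposite PQ is not acute, so the smallest enclosing circle has PQ as diameter.
Centre = midpoint of PQ = (1.5, 5), r² = 65/4 = 16.25.
Diameter = 2r = 2√(16.25) ≈ 8.06.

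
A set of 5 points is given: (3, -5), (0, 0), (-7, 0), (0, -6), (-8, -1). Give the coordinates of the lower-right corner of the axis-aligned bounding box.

(3, -6)

x-range [-8, 3], y-range [-6, 0].
The lower-right corner is (3, -6).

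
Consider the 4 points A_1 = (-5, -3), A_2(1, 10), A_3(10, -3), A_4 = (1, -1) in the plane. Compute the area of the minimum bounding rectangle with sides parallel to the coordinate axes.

x ranges over [-5, 10], width 15.
y ranges over [-3, 10], height 13.
Area = 15 × 13 = 195.

195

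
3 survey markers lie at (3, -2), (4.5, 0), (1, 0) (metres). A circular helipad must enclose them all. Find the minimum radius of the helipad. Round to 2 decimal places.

1.77

Call the three points A, B, C in the order given.
Side lengths²: AB² = 6.25, AC² = 8, BC² = 12.25.
Since BC² = 12.25 < 8 + 6.25 = 14.25, the triangle is acute, so the smallest enclosing circle is the circumcircle.
Circumcentre = (2.75, -0.25), r² = 3.125.
r = √(3.125) ≈ 1.77.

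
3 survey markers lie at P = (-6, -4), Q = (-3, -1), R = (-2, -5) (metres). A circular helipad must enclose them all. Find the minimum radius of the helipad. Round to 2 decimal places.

Side lengths²: PQ² = 18, PR² = 17, QR² = 17.
Since PQ² = 18 < 17 + 17 = 34, the triangle is acute, so the smallest enclosing circle is the circumcircle.
Circumcentre = (-3.7, -3.3), r² = 5.78.
r = √(5.78) ≈ 2.40.

2.40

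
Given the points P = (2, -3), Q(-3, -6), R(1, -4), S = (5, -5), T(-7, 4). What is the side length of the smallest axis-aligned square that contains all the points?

The bounding box has width 12 and height 10.
An axis-aligned square enclosing the set must have side ≥ max(width, height).
So the minimum side is max(12, 10) = 12.

12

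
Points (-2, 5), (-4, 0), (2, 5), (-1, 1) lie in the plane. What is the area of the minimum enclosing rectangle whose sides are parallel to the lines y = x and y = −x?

In coordinates u = x + y, v = x − y the rectangle is axis-aligned; the map (x,y)→(u,v) scales areas by 2.
u-values: 3, -4, 7, 0; range = 7 − (-4) = 11.
v-values: -7, -4, -3, -2; range = -2 − (-7) = 5.
Area = (11 × 5) / 2 = 27.5.

27.5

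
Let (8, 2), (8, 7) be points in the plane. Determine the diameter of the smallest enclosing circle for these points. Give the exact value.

5

The smallest circle enclosing two points has them as diameter endpoints.
Centre = midpoint = (8, 4.5); r² = |(8, 2)−(8, 7)|²/4 = 25/4 = 6.25.
Diameter = 2r = 2√(6.25) = 5.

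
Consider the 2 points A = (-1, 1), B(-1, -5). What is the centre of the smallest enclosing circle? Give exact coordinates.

(-1, -2)

The smallest circle enclosing two points has them as diameter endpoints.
Centre = midpoint = (-1, -2); r² = |AB|²/4 = 36/4 = 9.
Centre = (-1, -2).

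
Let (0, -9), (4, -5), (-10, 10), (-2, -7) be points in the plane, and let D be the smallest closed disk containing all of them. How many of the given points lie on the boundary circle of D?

2

A smallest enclosing disk is always determined by at most three of the input points on its boundary.
The farthest pair is (0, -9)–(-10, 10) with squared distance 461. The circle on this segment as diameter has centre (-5, 0.5) and r² = 461/4 = 115.25.
Check (4, -5): distance² to centre = 111.25 ≤ 115.25, so it lies inside.
All remaining points lie in this disk, and no smaller disk contains both endpoints, so this is the minimum enclosing circle.
The points at distance exactly r from the centre are (0, -9), (-10, 10) — 2 points.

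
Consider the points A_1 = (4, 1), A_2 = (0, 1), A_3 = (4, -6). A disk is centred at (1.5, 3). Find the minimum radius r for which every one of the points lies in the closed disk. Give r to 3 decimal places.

9.341

The required radius is the distance from (1.5, 3) to the farthest point.
Squared distances: 10.25, 6.25, 87.25.
Maximum is 87.25, attained at A_3.
r = √(87.25) ≈ 9.341.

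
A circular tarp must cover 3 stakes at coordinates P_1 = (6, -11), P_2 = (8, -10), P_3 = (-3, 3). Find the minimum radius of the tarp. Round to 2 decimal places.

8.51

Side lengths²: P_1P_2² = 5, P_1P_3² = 277, P_2P_3² = 290.
Since P_2P_3² = 290 ≥ 277 + 5 = 282, the angle opposite P_2P_3 is not acute, so the smallest enclosing circle has P_2P_3 as diameter.
Centre = midpoint of P_2P_3 = (2.5, -3.5), r² = 290/4 = 72.5.
r = √(72.5) ≈ 8.51.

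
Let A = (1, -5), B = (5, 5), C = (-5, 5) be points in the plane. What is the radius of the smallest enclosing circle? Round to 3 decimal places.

6.280

Side lengths²: AB² = 116, AC² = 136, BC² = 100.
Since AC² = 136 < 116 + 100 = 216, the triangle is acute, so the smallest enclosing circle is the circumcircle.
Circumcentre = (0, 1.2), r² = 39.44.
r = √(39.44) ≈ 6.280.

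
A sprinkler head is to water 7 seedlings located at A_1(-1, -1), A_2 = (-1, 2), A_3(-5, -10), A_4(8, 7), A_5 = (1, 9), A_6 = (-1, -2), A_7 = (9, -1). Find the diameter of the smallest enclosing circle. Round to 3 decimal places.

The minimum enclosing circle of a finite set is fixed by two of the points (as a diameter) or three (as a circumcircle).
The farthest pair is A_3–A_4 with squared distance 458. The circle on this segment as diameter has centre (1.5, -1.5) and r² = 458/4 = 114.5.
Check A_1: distance² to centre = 6.5 ≤ 114.5, so it lies inside.
All remaining points lie in this disk, and no smaller disk contains both endpoints, so this is the minimum enclosing circle.
Diameter = 2r = 2√(114.5) ≈ 21.401.

21.401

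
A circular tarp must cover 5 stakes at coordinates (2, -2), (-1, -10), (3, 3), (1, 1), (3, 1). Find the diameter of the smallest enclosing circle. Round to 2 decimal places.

The farthest pair is (-1, -10)–(3, 3) with squared distance 185. The circle on this segment as diameter has centre (1, -3.5) and r² = 185/4 = 46.25.
Check (2, -2): distance² to centre = 3.25 ≤ 46.25, so it lies inside.
All remaining points lie in this disk, and no smaller disk contains both endpoints, so this is the minimum enclosing circle.
Diameter = 2r = 2√(46.25) ≈ 13.60.

13.60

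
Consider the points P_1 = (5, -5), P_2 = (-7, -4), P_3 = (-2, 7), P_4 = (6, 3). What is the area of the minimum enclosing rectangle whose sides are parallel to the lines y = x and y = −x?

In coordinates u = x + y, v = x − y the rectangle is axis-aligned; the map (x,y)→(u,v) scales areas by 2.
u-values: 0, -11, 5, 9; range = 9 − (-11) = 20.
v-values: 10, -3, -9, 3; range = 10 − (-9) = 19.
Area = (20 × 19) / 2 = 190.

190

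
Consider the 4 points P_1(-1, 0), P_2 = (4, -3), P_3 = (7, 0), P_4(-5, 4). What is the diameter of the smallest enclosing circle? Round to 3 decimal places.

12.649

A smallest enclosing disk is always determined by at most three of the input points on its boundary.
The farthest pair is P_3–P_4 with squared distance 160. The circle on this segment as diameter has centre (1, 2) and r² = 160/4 = 40.
Check P_1: distance² to centre = 8 ≤ 40, so it lies inside.
All remaining points lie in this disk, and no smaller disk contains both endpoints, so this is the minimum enclosing circle.
Diameter = 2r = 2√40 ≈ 12.649.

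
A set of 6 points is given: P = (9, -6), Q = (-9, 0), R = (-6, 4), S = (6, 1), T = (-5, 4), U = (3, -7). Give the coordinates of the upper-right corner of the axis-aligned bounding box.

x-range [-9, 9], y-range [-7, 4].
The upper-right corner is (9, 4).

(9, 4)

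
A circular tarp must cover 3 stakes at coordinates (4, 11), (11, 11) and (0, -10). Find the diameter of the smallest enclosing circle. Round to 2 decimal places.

23.71

Call the three points A, B, C in the order given.
Side lengths²: AB² = 49, AC² = 457, BC² = 562.
Since BC² = 562 ≥ 457 + 49 = 506, the angle opposite BC is not acute, so the smallest enclosing circle has BC as diameter.
Centre = midpoint of BC = (5.5, 0.5), r² = 562/4 = 140.5.
Diameter = 2r = 2√(140.5) ≈ 23.71.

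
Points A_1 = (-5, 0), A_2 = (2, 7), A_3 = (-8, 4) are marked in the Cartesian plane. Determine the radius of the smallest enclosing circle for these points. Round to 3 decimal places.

5.273

Side lengths²: A_1A_2² = 98, A_1A_3² = 25, A_2A_3² = 109.
Since A_2A_3² = 109 < 98 + 25 = 123, the triangle is acute, so the smallest enclosing circle is the circumcircle.
Circumcentre = (-39/14, 67/14), r² = 2725/98.
r = √(2725/98) ≈ 5.273.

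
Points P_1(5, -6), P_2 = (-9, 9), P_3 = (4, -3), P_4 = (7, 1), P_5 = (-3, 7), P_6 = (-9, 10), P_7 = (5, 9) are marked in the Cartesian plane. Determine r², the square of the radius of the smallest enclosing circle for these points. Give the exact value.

113

By Welzl's lemma the MEC is supported by two points (diametrically opposite) or three points (on a circumcircle).
The farthest pair is P_1–P_6 with squared distance 452. The circle on this segment as diameter has centre (-2, 2) and r² = 452/4 = 113.
Check P_2: distance² to centre = 98 ≤ 113, so it lies inside.
All remaining points lie in this disk, and no smaller disk contains both endpoints, so this is the minimum enclosing circle.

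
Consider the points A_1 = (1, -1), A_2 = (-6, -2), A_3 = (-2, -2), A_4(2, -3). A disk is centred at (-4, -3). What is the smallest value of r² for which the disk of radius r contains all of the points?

The required radius is the distance from (-4, -3) to the farthest point.
Squared distances: 29, 5, 5, 36.
Maximum is 36, attained at A_4.

36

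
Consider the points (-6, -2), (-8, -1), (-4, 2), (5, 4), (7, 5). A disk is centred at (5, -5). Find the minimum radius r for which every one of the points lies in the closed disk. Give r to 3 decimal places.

The required radius is the distance from (5, -5) to the farthest point.
Squared distances: 130, 185, 130, 81, 104.
Maximum is 185, attained at (-8, -1).
r = √185 ≈ 13.601.

13.601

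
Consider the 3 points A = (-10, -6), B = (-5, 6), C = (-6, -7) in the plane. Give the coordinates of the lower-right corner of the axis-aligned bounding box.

(-5, -7)

x-range [-10, -5], y-range [-7, 6].
The lower-right corner is (-5, -7).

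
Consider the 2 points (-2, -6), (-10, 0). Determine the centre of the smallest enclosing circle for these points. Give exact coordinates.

The smallest circle enclosing two points has them as diameter endpoints.
Centre = midpoint = (-6, -3); r² = |(-2, -6)−(-10, 0)|²/4 = 100/4 = 25.
Centre = (-6, -3).

(-6, -3)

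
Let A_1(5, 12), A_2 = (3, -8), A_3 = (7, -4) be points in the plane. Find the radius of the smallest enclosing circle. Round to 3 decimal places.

Side lengths²: A_1A_2² = 404, A_1A_3² = 260, A_2A_3² = 32.
Since A_1A_2² = 404 ≥ 260 + 32 = 292, the angle opposite A_1A_2 is not acute, so the smallest enclosing circle has A_1A_2 as diameter.
Centre = midpoint of A_1A_2 = (4, 2), r² = 404/4 = 101.
r = √101 ≈ 10.050.

10.050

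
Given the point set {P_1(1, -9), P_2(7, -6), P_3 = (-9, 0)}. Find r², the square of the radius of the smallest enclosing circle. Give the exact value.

73

Side lengths²: P_1P_2² = 45, P_1P_3² = 181, P_2P_3² = 292.
Since P_2P_3² = 292 ≥ 181 + 45 = 226, the angle opposite P_2P_3 is not acute, so the smallest enclosing circle has P_2P_3 as diameter.
Centre = midpoint of P_2P_3 = (-1, -3), r² = 292/4 = 73.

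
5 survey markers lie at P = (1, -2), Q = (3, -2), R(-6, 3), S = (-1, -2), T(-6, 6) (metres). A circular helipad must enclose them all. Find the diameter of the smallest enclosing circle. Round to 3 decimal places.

12.042

The farthest pair is Q–T with squared distance 145. The circle on this segment as diameter has centre (-1.5, 2) and r² = 145/4 = 36.25.
Check P: distance² to centre = 22.25 ≤ 36.25, so it lies inside.
All remaining points lie in this disk, and no smaller disk contains both endpoints, so this is the minimum enclosing circle.
Diameter = 2r = 2√(36.25) ≈ 12.042.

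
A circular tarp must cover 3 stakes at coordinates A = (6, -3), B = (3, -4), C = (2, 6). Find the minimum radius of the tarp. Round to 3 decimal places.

Side lengths²: AB² = 10, AC² = 97, BC² = 101.
Since BC² = 101 < 97 + 10 = 107, the triangle is acute, so the smallest enclosing circle is the circumcircle.
Circumcentre = (185/62, 65/62), r² = 48985/1922.
r = √(48985/1922) ≈ 5.048.

5.048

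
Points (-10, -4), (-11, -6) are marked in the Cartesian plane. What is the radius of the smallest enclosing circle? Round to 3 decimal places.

The smallest circle enclosing two points has them as diameter endpoints.
Centre = midpoint = (-10.5, -5); r² = |(-10, -4)−(-11, -6)|²/4 = 5/4 = 1.25.
r = √(1.25) ≈ 1.118.

1.118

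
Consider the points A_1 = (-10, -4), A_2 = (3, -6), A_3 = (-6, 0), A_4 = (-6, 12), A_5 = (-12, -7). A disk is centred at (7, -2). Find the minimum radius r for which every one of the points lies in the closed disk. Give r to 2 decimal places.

19.65

The required radius is the distance from (7, -2) to the farthest point.
Squared distances: 293, 32, 173, 365, 386.
Maximum is 386, attained at A_5.
r = √386 ≈ 19.65.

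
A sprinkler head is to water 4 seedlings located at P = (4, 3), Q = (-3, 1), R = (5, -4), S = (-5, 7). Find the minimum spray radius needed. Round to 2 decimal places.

The minimum enclosing circle of a finite set is fixed by two of the points (as a diameter) or three (as a circumcircle).
The farthest pair is R–S with squared distance 221. The circle on this segment as diameter has centre (0, 1.5) and r² = 221/4 = 55.25.
Check P: distance² to centre = 18.25 ≤ 55.25, so it lies inside.
All remaining points lie in this disk, and no smaller disk contains both endpoints, so this is the minimum enclosing circle.
r = √(55.25) ≈ 7.43.

7.43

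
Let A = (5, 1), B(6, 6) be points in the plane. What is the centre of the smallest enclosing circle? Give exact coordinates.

The smallest circle enclosing two points has them as diameter endpoints.
Centre = midpoint = (5.5, 3.5); r² = |AB|²/4 = 26/4 = 6.5.
Centre = (5.5, 3.5).

(5.5, 3.5)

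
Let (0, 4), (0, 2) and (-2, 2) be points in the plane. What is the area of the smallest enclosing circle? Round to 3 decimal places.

Call the three points A, B, C in the order given.
Side lengths²: AB² = 4, AC² = 8, BC² = 4.
Since AC² = 8 ≥ 4 + 4 = 8, the angle opposite AC is not acute, so the smallest enclosing circle has AC as diameter.
Centre = midpoint of AC = (-1, 3), r² = 8/4 = 2.
Area = π·r² = π·2 ≈ 6.283.

6.283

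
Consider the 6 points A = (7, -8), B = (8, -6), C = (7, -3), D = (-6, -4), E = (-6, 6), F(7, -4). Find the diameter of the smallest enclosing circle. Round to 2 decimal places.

A smallest enclosing disk is always determined by at most three of the input points on its boundary.
The farthest pair is A–E with squared distance 365. The circle on this segment as diameter has centre (0.5, -1) and r² = 365/4 = 91.25.
Check B: distance² to centre = 81.25 ≤ 91.25, so it lies inside.
All remaining points lie in this disk, and no smaller disk contains both endpoints, so this is the minimum enclosing circle.
Diameter = 2r = 2√(91.25) ≈ 19.10.

19.10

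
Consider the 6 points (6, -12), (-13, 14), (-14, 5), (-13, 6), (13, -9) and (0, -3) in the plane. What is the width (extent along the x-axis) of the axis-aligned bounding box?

max x = 13, min x = -14, so width = 27.

27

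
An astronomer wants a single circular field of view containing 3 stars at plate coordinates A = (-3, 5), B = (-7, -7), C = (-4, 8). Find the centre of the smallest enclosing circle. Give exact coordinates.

Side lengths²: AB² = 160, AC² = 10, BC² = 234.
Since BC² = 234 ≥ 160 + 10 = 170, the angle opposite BC is not acute, so the smallest enclosing circle has BC as diameter.
Centre = midpoint of BC = (-5.5, 0.5), r² = 234/4 = 58.5.
Centre = (-5.5, 0.5).

(-5.5, 0.5)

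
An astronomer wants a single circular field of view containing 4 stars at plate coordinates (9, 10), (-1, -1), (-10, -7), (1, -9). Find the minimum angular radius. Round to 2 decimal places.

12.75

The minimum enclosing circle of a finite set is fixed by two of the points (as a diameter) or three (as a circumcircle).
The farthest pair is (9, 10)–(-10, -7) with squared distance 650. The circle on this segment as diameter has centre (-0.5, 1.5) and r² = 650/4 = 162.5.
Check (-1, -1): distance² to centre = 6.5 ≤ 162.5, so it lies inside.
All remaining points lie in this disk, and no smaller disk contains both endpoints, so this is the minimum enclosing circle.
r = √(162.5) ≈ 12.75.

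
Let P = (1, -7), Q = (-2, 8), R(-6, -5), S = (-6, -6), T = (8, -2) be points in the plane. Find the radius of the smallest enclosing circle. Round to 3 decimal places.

8.328

The minimum enclosing circle of a finite set is fixed by two of the points (as a diameter) or three (as a circumcircle).
The minimum enclosing circle is determined by three boundary points: Q, S, T.
Their circumcentre is (-1/9, -1/9) with r² = 5618/81.
The farthest remaining point R is at distance² 4745/81 ≤ 5618/81.
r = √(5618/81) ≈ 8.328.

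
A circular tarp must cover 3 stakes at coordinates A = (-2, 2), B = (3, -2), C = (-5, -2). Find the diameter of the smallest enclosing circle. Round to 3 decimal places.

Side lengths²: AB² = 41, AC² = 25, BC² = 64.
Since BC² = 64 < 41 + 25 = 66, the triangle is acute, so the smallest enclosing circle is the circumcircle.
Circumcentre = (-1, -1.875), r² = 16.015625.
Diameter = 2r = 2√(16.015625) ≈ 8.004.

8.004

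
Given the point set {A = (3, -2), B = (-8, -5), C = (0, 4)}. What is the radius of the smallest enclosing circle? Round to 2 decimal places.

Side lengths²: AB² = 130, AC² = 45, BC² = 145.
Since BC² = 145 < 130 + 45 = 175, the triangle is acute, so the smallest enclosing circle is the circumcircle.
Circumcentre = (-3.1, -1.3), r² = 37.7.
r = √(37.7) ≈ 6.14.

6.14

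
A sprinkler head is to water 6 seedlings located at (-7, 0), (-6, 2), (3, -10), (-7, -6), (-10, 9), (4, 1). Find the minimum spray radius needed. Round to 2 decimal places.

The minimum enclosing circle of a finite set is fixed by two of the points (as a diameter) or three (as a circumcircle).
The farthest pair is (3, -10)–(-10, 9) with squared distance 530. The circle on this segment as diameter has centre (-3.5, -0.5) and r² = 530/4 = 132.5.
Check (-7, 0): distance² to centre = 12.5 ≤ 132.5, so it lies inside.
All remaining points lie in this disk, and no smaller disk contains both endpoints, so this is the minimum enclosing circle.
r = √(132.5) ≈ 11.51.

11.51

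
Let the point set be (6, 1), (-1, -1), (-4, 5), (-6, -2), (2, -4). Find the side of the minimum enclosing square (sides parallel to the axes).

12

The bounding box has width 12 and height 9.
An axis-aligned square enclosing the set must have side ≥ max(width, height).
So the minimum side is max(12, 9) = 12.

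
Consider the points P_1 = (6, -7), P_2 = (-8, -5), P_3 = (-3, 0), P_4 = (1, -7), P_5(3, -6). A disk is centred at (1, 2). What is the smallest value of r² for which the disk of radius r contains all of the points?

130

The required radius is the distance from (1, 2) to the farthest point.
Squared distances: 106, 130, 20, 81, 68.
Maximum is 130, attained at P_2.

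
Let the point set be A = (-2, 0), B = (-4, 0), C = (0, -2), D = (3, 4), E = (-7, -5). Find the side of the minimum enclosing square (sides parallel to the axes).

10

The bounding box has width 10 and height 9.
An axis-aligned square enclosing the set must have side ≥ max(width, height).
So the minimum side is max(10, 9) = 10.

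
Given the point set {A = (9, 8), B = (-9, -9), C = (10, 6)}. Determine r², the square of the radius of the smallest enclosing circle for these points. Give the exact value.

Side lengths²: AB² = 613, AC² = 5, BC² = 586.
Since AB² = 613 ≥ 586 + 5 = 591, the angle opposite AB is not acute, so the smallest enclosing circle has AB as diameter.
Centre = midpoint of AB = (0, -0.5), r² = 613/4 = 153.25.

153.25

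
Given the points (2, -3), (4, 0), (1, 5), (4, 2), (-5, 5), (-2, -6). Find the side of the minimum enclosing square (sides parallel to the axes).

11

The bounding box has width 9 and height 11.
An axis-aligned square enclosing the set must have side ≥ max(width, height).
So the minimum side is max(9, 11) = 11.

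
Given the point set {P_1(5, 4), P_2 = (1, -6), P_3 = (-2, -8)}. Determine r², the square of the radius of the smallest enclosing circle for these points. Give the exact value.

Side lengths²: P_1P_2² = 116, P_1P_3² = 193, P_2P_3² = 13.
Since P_1P_3² = 193 ≥ 116 + 13 = 129, the angle opposite P_1P_3 is not acute, so the smallest enclosing circle has P_1P_3 as diameter.
Centre = midpoint of P_1P_3 = (1.5, -2), r² = 193/4 = 48.25.

48.25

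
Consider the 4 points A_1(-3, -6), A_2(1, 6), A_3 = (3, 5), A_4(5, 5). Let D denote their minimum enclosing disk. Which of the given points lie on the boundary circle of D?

A_1, A_4

The minimum enclosing circle of a finite set is fixed by two of the points (as a diameter) or three (as a circumcircle).
The farthest pair is A_1–A_4 with squared distance 185. The circle on this segment as diameter has centre (1, -0.5) and r² = 185/4 = 46.25.
Check A_2: distance² to centre = 42.25 ≤ 46.25, so it lies inside.
All remaining points lie in this disk, and no smaller disk contains both endpoints, so this is the minimum enclosing circle.
The points at distance exactly r from the centre are A_1, A_4 — 2 points.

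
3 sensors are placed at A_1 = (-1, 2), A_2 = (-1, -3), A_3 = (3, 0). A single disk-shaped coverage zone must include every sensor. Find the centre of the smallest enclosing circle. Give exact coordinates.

(0.25, -0.5)

Side lengths²: A_1A_2² = 25, A_1A_3² = 20, A_2A_3² = 25.
Since A_2A_3² = 25 < 25 + 20 = 45, the triangle is acute, so the smallest enclosing circle is the circumcircle.
Circumcentre = (0.25, -0.5), r² = 7.8125.
Centre = (0.25, -0.5).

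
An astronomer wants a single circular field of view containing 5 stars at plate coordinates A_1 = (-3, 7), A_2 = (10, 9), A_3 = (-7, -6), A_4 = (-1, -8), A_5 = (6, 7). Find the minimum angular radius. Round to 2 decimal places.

The minimum enclosing circle of a finite set is fixed by two of the points (as a diameter) or three (as a circumcircle).
The farthest pair is A_2–A_3 with squared distance 514. The circle on this segment as diameter has centre (1.5, 1.5) and r² = 514/4 = 128.5.
Check A_1: distance² to centre = 50.5 ≤ 128.5, so it lies inside.
All remaining points lie in this disk, and no smaller disk contains both endpoints, so this is the minimum enclosing circle.
r = √(128.5) ≈ 11.34.

11.34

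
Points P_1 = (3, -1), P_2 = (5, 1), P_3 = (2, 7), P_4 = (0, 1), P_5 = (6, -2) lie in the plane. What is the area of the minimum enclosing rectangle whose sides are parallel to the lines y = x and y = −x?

In coordinates u = x + y, v = x − y the rectangle is axis-aligned; the map (x,y)→(u,v) scales areas by 2.
u-values: 2, 6, 9, 1, 4; range = 9 − 1 = 8.
v-values: 4, 4, -5, -1, 8; range = 8 − (-5) = 13.
Area = (8 × 13) / 2 = 52.

52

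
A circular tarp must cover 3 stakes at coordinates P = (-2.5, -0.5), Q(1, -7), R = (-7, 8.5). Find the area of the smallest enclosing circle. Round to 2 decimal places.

Side lengths²: PQ² = 54.5, PR² = 101.25, QR² = 304.25.
Since QR² = 304.25 ≥ 101.25 + 54.5 = 155.75, the angle opposite QR is not acute, so the smallest enclosing circle has QR as diameter.
Centre = midpoint of QR = (-3, 0.75), r² = 304.25/4 = 76.0625.
Area = π·r² = π·76.0625 ≈ 238.96.

238.96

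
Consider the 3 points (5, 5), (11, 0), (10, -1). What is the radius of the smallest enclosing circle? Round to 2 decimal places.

Call the three points A, B, C in the order given.
Side lengths²: AB² = 61, AC² = 61, BC² = 2.
Since AC² = 61 < 61 + 2 = 63, the triangle is acute, so the smallest enclosing circle is the circumcircle.
Circumcentre = (171/22, 49/22), r² = 3721/242.
r = √(3721/242) ≈ 3.92.

3.92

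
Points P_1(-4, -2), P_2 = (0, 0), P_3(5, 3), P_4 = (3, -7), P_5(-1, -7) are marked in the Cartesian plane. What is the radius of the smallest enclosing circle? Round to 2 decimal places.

The minimum enclosing circle is determined by three boundary points: P_1, P_3, P_5.
Their circumcentre is (11/6, -1.9) with r² = 15317/450.
The farthest remaining point P_4 is at distance² 12317/450 ≤ 15317/450.
r = √(15317/450) ≈ 5.83.

5.83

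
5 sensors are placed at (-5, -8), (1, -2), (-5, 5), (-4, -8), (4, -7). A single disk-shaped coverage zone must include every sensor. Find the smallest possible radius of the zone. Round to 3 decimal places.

7.546

A smallest enclosing disk is always determined by at most three of the input points on its boundary.
The minimum enclosing circle is determined by three boundary points: (-5, -8), (-5, 5), (4, -7).
Their circumcentre is (-7/6, -1.5) with r² = 1025/18.
The farthest remaining point (-4, -8) is at distance² 905/18 ≤ 1025/18.
r = √(1025/18) ≈ 7.546.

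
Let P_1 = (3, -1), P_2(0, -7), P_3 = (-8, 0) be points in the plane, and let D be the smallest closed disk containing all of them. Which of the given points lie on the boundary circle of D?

Side lengths²: P_1P_2² = 45, P_1P_3² = 122, P_2P_3² = 113.
Since P_1P_3² = 122 < 113 + 45 = 158, the triangle is acute, so the smallest enclosing circle is the circumcircle.
Circumcentre = (-121/46, -89/46), r² = 34465/1058.
The points at distance exactly r from the centre are P_1, P_2, P_3 — 3 points.

P_1, P_2, P_3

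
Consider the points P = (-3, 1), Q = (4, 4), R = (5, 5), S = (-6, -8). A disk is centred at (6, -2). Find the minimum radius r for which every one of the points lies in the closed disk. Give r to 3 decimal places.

The required radius is the distance from (6, -2) to the farthest point.
Squared distances: 90, 40, 50, 180.
Maximum is 180, attained at S.
r = √180 ≈ 13.416.

13.416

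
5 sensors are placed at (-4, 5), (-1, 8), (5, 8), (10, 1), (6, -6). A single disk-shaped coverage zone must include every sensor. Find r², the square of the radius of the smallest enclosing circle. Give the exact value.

The farthest pair is (-1, 8)–(6, -6) with squared distance 245. The circle on this segment as diameter has centre (2.5, 1) and r² = 245/4 = 61.25.
Check (-4, 5): distance² to centre = 58.25 ≤ 61.25, so it lies inside.
All remaining points lie in this disk, and no smaller disk contains both endpoints, so this is the minimum enclosing circle.

61.25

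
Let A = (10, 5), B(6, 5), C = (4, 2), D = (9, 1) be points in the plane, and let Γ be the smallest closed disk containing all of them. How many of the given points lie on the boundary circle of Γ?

2

The farthest pair is A–C with squared distance 45. The circle on this segment as diameter has centre (7, 3.5) and r² = 45/4 = 11.25.
Check B: distance² to centre = 3.25 ≤ 11.25, so it lies inside.
All remaining points lie in this disk, and no smaller disk contains both endpoints, so this is the minimum enclosing circle.
The points at distance exactly r from the centre are A, C — 2 points.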